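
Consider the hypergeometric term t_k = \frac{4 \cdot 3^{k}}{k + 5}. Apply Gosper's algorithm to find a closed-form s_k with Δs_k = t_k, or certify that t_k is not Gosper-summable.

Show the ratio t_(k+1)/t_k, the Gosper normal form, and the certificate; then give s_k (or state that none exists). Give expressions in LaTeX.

none — t_k is not Gosper-summable

r(k) = 3*(k + 5)/(k + 6) after simplifying.
So A=3*k + 15 and B=k + 6, with C=1.
Need (3*k + 15)·f(k+1) − (k + 5)·f(k) = 1.
Bound: deg f ≤ -1.
deg f ≤ -1 is impossible — no certificate.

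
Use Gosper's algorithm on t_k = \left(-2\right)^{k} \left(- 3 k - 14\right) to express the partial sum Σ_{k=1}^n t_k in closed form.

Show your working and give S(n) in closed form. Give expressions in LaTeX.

S(n) = - 2 \left(-2\right)^{n} n - 10 \left(-2\right)^{n} + 10

Step 1: r(k) = 2*(-3*k - 17)/(3*k + 14).
So A=-2 and B=1, with C=k + 14/3.
f must satisfy (-2)·f(k+1) − (1)·f(k) = k + 14/3.
Degrees (0,0,1) ⇒ d ≤ 1.
Solving with deg f ≤ 1: f(k) = -(k + 4)/3.
Certificate R = B(k−1)f/C = -(k + 4)/(3*k + 14) gives s_k = (-2)**k*(k + 4).
Δs = (-2)**k*(-3*k - 14), as required.
Telescope: S(n) = s_(n+1) − s_(1) = (-2)**(n + 1)*(n + 5) − (-10) = -2*(-2)**n*n - 10*(-2)**n + 10.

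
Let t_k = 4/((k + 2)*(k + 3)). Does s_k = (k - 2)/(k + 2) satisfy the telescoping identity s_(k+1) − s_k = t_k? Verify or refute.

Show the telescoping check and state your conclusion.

Valid — Δs_k = t_k.

s_(k+1) = (k - 1)/(k + 3)
s_(k+1) − s_k = 4/(k**2 + 5*k + 6)
(s_(k+1) − s_k) − t_k = 0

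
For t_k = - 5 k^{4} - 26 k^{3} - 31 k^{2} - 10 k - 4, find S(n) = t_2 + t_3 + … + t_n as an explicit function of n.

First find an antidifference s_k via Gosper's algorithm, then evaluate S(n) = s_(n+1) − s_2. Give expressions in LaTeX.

Ratio r(k) = (5*k**4 + 46*k**3 + 139*k**2 + 170*k + 76)/(5*k**4 + 26*k**3 + 31*k**2 + 10*k + 4).
Take A(k)=1, B(k)=1, C(k)=k**4 + 26*k**3/5 + 31*k**2/5 + 2*k + 4/5.
Solve (1)·f(k+1) − (1)·f(k) = k**4 + 26*k**3/5 + 31*k**2/5 + 2*k + 4/5.
d = 5 from the (0,0,4) case.
A polynomial solution: f(k) = k*(k**4 + 4*k**3 - k**2 - 4*k + 4)/5.
Get s_k = R·t_k = k*(-k**4 - 4*k**3 + k**2 + 4*k - 4) with R(k) = B(k−1)f(k)/C(k) = k*(k**4 + 4*k**3 - k**2 - 4*k + 4)/(5*k**4 + 26*k**3 + 31*k**2 + 10*k + 4).
s_(k+1) − s_k = -5*k**4 - 26*k**3 - 31*k**2 - 10*k - 4 = t_k.
Telescope: S(n) = s_(n+1) − s_(2) = -n**5 - 9*n**4 - 25*n**3 - 27*n**2 - 14*n - 4 − (-80) = -n**5 - 9*n**4 - 25*n**3 - 27*n**2 - 14*n + 76.

S(n) = - n^{5} - 9 n^{4} - 25 n^{3} - 27 n^{2} - 14 n + 76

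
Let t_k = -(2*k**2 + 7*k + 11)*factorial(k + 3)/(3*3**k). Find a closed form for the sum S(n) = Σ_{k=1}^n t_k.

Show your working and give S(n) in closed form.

S(n) = 40 - 2*n*factorial(n + 4)/(3*3**n) - 5*factorial(n + 4)/(3*3**n)

r(k) = (k + 4)*(7*k + 2*(k + 1)**2 + 18)/(3*(2*k**2 + 7*k + 11)) after simplifying.
Factor: A=k/3 + 4/3; B=1; C=k**2 + 7*k/2 + 11/2.
Key eq: (k/3 + 4/3)·f(k+1) = (1)·f(k) + (k**2 + 7*k/2 + 11/2).
Bound: deg f ≤ 1.
Solve for f: f(k) = 3*(2*k + 3)/2 (degree 1 ≤ 1).
R(k) = B(k−1)·f(k)/C(k) = 3*(2*k + 3)/(2*k**2 + 7*k + 11); s_k = R·t_k = -(2*k + 3)*factorial(k + 3)/3**k.
Verify: -(2*k**2 + 7*k + 11)*factorial(k + 3)/(3*3**k) matches t_k.
Evaluate: s_(n+1) = -3**(-n - 1)*(2*n + 5)*factorial(n + 4); subtract s_(1) = -40 ⇒ S(n) = 40 - 2*n*factorial(n + 4)/(3*3**n) - 5*factorial(n + 4)/(3*3**n).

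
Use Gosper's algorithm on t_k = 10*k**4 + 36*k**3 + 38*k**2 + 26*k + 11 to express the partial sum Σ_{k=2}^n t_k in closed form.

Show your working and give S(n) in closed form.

The ratio is (10*k**4 + 76*k**3 + 206*k**2 + 250*k + 121)/(10*k**4 + 36*k**3 + 38*k**2 + 26*k + 11).
Gosper form: A/B · C(k+1)/C(k) with A=1, B=1, C=k**4 + 18*k**3/5 + 19*k**2/5 + 13*k/5 + 11/10.
Need (1)·f(k+1) − (1)·f(k) = k**4 + 18*k**3/5 + 19*k**2/5 + 13*k/5 + 11/10.
From deg A=0, deg B=0, deg C=4: d=5.
Solving with deg f ≤ 5: f(k) = k*(2*k**4 + 4*k**3 - 2*k**2 + 3*k + 4)/10.
Get s_k = R·t_k = k*(2*k**4 + 4*k**3 - 2*k**2 + 3*k + 4) with R(k) = B(k−1)f(k)/C(k) = k*(2*k**4 + 4*k**3 - 2*k**2 + 3*k + 4)/(10*k**4 + 36*k**3 + 38*k**2 + 26*k + 11).
Verify: 10*k**4 + 36*k**3 + 38*k**2 + 26*k + 11 matches t_k.
Σ_(k=2)^n t_k = s_(n+1) − s_(2) = (2*n**5 + 14*n**4 + 34*n**3 + 41*n**2 + 30*n + 11) − (132), i.e. 2*n**5 + 14*n**4 + 34*n**3 + 41*n**2 + 30*n - 121.

S(n) = 2*n**5 + 14*n**4 + 34*n**3 + 41*n**2 + 30*n - 121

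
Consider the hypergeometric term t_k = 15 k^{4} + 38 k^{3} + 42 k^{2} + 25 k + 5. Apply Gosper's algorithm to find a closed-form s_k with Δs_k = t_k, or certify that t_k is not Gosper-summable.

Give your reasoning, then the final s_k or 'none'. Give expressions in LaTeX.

Ratio r(k) = (15*k**4 + 98*k**3 + 246*k**2 + 283*k + 125)/(15*k**4 + 38*k**3 + 42*k**2 + 25*k + 5).
Gosper form: A/B · C(k+1)/C(k) with A=1, B=1, C=k**4 + 38*k**3/15 + 14*k**2/5 + 5*k/3 + 1/3.
Set up (1)·f(k+1) − (1)·f(k) − (k**4 + 38*k**3/15 + 14*k**2/5 + 5*k/3 + 1/3) = 0.
deg f ≤ 5 (via 0,0,4).
Coefficient equations give f(k) = k*(3*k**4 + 2*k**3 + k - 1)/15.
Get s_k = R·t_k = k*(3*k**4 + 2*k**3 + k - 1) with R(k) = B(k−1)f(k)/C(k) = k*(3*k**4 + 2*k**3 + k - 1)/(15*k**4 + 38*k**3 + 42*k**2 + 25*k + 5).
Check: Δs_k = 15*k**4 + 38*k**3 + 42*k**2 + 25*k + 5. ✓

s_k = k \left(3 k^{4} + 2 k^{3} + k - 1\right)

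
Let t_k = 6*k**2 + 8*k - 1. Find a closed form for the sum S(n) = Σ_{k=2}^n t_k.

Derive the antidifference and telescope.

S(n) = 2*n**3 + 7*n**2 + 4*n - 13

t_(k+1)/t_k = (6*k**2 + 20*k + 13)/(6*k**2 + 8*k - 1).
A = 1, B = 1, C = k**2 + 4*k/3 - 1/6.
Solve (1)·f(k+1) − (1)·f(k) = k**2 + 4*k/3 - 1/6.
deg f ≤ 3 (via 0,0,2).
A polynomial solution: f(k) = k*(2*k**2 + k - 4)/6.
So s_k = (B(k−1)f/C)·t_k = (k*(2*k**2 + k - 4)/(6*k**2 + 8*k - 1))·t_k = k*(2*k**2 + k - 4).
s_(k+1) − s_k = 6*k**2 + 8*k - 1 = t_k.
Telescope: S(n) = s_(n+1) − s_(2) = 2*n**3 + 7*n**2 + 4*n - 1 − (12) = 2*n**3 + 7*n**2 + 4*n - 13.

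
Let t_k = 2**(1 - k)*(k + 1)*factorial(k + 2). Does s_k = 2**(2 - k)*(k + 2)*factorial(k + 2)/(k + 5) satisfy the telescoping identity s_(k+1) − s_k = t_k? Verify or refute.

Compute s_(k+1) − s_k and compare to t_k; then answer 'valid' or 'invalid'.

Invalid: residual -6*(k**2 + 6*k + 3)*factorial(k + 2)/(2**k*(k + 5)*(k + 6)) ≠ 0.

s_(k+1) = 2**(1 - k)*(k + 3)*factorial(k + 3)/(k + 6)
s_(k+1) − s_k = 2**(1 - k)*(k**3 + 9*k**2 + 23*k + 21)*factorial(k + 2)/((k + 5)*(k + 6))
(s_(k+1) − s_k) − t_k = -6*(k**2 + 6*k + 3)*factorial(k + 2)/(2**k*(k + 5)*(k + 6))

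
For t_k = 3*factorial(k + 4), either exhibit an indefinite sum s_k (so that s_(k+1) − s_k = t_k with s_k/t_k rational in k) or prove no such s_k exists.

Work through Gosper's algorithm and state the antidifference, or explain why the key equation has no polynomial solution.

none (Gosper's algorithm certifies no s_k)

Ratio r(k) = k + 5.
Normal form (A,B,C) = (k + 5, 1, 1).
f must satisfy (k + 5)·f(k+1) − (1)·f(k) = 1.
Degrees (1,0,0) ⇒ d ≤ -1.
d = -1 < 0 ⇒ no nonzero polynomial f; not summable.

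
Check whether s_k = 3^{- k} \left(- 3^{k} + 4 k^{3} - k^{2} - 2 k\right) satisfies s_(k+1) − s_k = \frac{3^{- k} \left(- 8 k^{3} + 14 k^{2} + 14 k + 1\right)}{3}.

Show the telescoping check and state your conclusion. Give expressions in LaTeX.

Valid: the claim telescopes to t_k.

s_(k+1) = (-3*3**k + 4*k**3 + 11*k**2 + 8*k + 1)/(3*3**k)
s_(k+1) − s_k = (-8*k**3 + 14*k**2 + 14*k + 1)/(3*3**k)
(s_(k+1) − s_k) − t_k = 0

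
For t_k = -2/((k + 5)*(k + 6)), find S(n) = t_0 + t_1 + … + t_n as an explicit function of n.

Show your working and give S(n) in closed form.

Step 1: r(k) = (k + 5)/(k + 7).
Factor: A=k + 5; B=k + 7; C=1.
Set up (k + 5)·f(k+1) − (k + 6)·f(k) − (1) = 0.
d = 1 from the (1,1,0) case.
A polynomial solution: f(k) = k/5.
So s_k = (B(k−1)f/C)·t_k = (k*(k + 6)/5)·t_k = -2*k/(5*k + 25).
Check: Δs_k = -2/(k**2 + 11*k + 30). ✓
Σ_(k=0)^n t_k = s_(n+1) − s_(0) = (2*(-n - 1)/(5*(n + 6))) − (0), i.e. 2*(-n - 1)/(5*(n + 6)).

S(n) = 2*(-n - 1)/(5*(n + 6))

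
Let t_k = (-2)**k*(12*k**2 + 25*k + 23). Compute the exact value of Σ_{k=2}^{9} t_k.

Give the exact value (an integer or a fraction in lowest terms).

Σ = -443292

The ratio is 2*(-12*k**2 - 49*k - 60)/(12*k**2 + 25*k + 23).
Gosper form: A/B · C(k+1)/C(k) with A=-2, B=1, C=k**2 + 25*k/12 + 23/12.
Solve (-2)·f(k+1) − (1)·f(k) = k**2 + 25*k/12 + 23/12.
Degrees (0,0,2) ⇒ d ≤ 2.
Solving with deg f ≤ 2: f(k) = -(4*k**2 + 3*k + 3)/12.
Then R = B(k−1)f/C = -(4*k**2 + 3*k + 3)/(12*k**2 + 25*k + 23), so s_k = R(k)·t_k = (-2)**k*(-4*k**2 - 3*k - 3).
Δs = (-2)**k*(12*k**2 + 25*k + 23), as required.
Σ_(k=2)^(9) t_k = s_(10) − s_(2) = -443392 − (-100) = -443292.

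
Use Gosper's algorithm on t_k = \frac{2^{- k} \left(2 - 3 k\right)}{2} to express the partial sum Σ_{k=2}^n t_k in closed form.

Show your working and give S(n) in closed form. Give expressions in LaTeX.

S(n) = 2^{- n - 2} \left(- 7 \cdot 2^{n} + 6 n + 8\right)

The ratio is (3*k + 1)/(2*(3*k - 2)).
A = 1/2, B = 1, C = k - 2/3.
f must satisfy (1/2)·f(k+1) − (1)·f(k) = k - 2/3.
d = 1 from the (0,0,1) case.
A polynomial solution: f(k) = -2*(3*k + 1)/3.
Then R = B(k−1)f/C = -2*(3*k + 1)/(3*k - 2), so s_k = R(k)·t_k = (3*k + 1)/2**k.
s_(k+1) − s_k = (2 - 3*k)/(2*2**k) = t_k.
s_(n+1) = 2**(-n - 1)*(3*n + 4) and s_(2) = 7/4, so S(n) = 2**(-n - 2)*(-7*2**n + 6*n + 8).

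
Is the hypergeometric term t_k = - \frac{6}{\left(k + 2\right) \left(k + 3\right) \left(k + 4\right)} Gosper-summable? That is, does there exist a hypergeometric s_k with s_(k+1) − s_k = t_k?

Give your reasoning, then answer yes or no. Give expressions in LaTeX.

Compute t_(k+1)/t_k: get (k + 2)/(k + 5).
So A=k + 2 and B=k + 5, with C=1.
Set up (k + 2)·f(k+1) − (k + 4)·f(k) − (1) = 0.
From deg A=1, deg B=1, deg C=0: d=2.
Solve for f: f(k) = k*(k + 5)/12 (degree 2 ≤ 2).
Then R = B(k−1)f/C = k*(k + 4)*(k + 5)/12, so s_k = R(k)·t_k = k*(-k - 5)/(2*(k + 2)*(k + 3)).
Δs = -6/(k**3 + 9*k**2 + 26*k + 24), as required.

Yes. s_k = \frac{k \left(- k - 5\right)}{2 \left(k + 2\right) \left(k + 3\right)}.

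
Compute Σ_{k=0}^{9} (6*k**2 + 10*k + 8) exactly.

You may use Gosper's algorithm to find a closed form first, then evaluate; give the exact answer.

Σ = 2240

Step 1: r(k) = (3*k**2 + 11*k + 12)/(3*k**2 + 5*k + 4).
Normal form (A,B,C) = (1, 1, k**2 + 5*k/3 + 4/3).
Set up (1)·f(k+1) − (1)·f(k) − (k**2 + 5*k/3 + 4/3) = 0.
d = 3 from the (0,0,2) case.
Match coefficients ⇒ f(k) = k*(k**2 + k + 2)/3.
Get s_k = R·t_k = 2*k*(k**2 + k + 2) with R(k) = B(k−1)f(k)/C(k) = k*(k**2 + k + 2)/(3*k**2 + 5*k + 4).
Δs = 6*k**2 + 10*k + 8, as required.
Sum = s_(10) − s_(0); s_(10) = 2240, s_(0) = 0 ⇒ 2240.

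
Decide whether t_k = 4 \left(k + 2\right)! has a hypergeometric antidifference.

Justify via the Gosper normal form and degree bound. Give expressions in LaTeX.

The ratio is k + 3.
Gosper form: A/B · C(k+1)/C(k) with A=k + 3, B=1, C=1.
Set up (k + 3)·f(k+1) − (1)·f(k) − (1) = 0.
From deg A=1, deg B=0, deg C=0: d=-1.
d = -1 < 0 ⇒ no nonzero polynomial f; not summable.

No; the degree bound rules out any f.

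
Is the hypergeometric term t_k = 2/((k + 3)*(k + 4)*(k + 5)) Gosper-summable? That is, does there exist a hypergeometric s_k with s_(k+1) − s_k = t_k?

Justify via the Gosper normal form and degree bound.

t_(k+1)/t_k = (k + 3)/(k + 6).
Take A(k)=k + 3, B(k)=k + 6, C(k)=1.
Set up (k + 3)·f(k+1) − (k + 5)·f(k) − (1) = 0.
d = 2 from the (1,1,0) case.
Solve for f: f(k) = k*(k + 7)/24 (degree 2 ≤ 2).
Get s_k = R·t_k = k*(k + 7)/(12*(k + 3)*(k + 4)) with R(k) = B(k−1)f(k)/C(k) = k*(k + 5)*(k + 7)/24.
Δs = 2/(k**3 + 12*k**2 + 47*k + 60), as required.

Yes. s_k = k*(k + 7)/(12*(k + 3)*(k + 4)).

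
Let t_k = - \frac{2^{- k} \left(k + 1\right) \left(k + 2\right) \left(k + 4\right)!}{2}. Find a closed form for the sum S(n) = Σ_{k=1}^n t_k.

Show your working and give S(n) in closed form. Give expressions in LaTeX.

The ratio is (k + 3)*(k + 5)/(2*(k + 1)).
So A=k/2 + 5/2 and B=1, with C=k**2 + 3*k + 2.
Key eq: (k/2 + 5/2)·f(k+1) = (1)·f(k) + (k**2 + 3*k + 2).
Degrees (1,0,2) ⇒ d ≤ 1.
Solve for f: f(k) = 2*(k - 1) (degree 1 ≤ 1).
Then R = B(k−1)f/C = 2*(k - 1)/((k + 1)*(k + 2)), so s_k = R(k)·t_k = -(k - 1)*factorial(k + 4)/2**k.
Verify: -(k + 1)*(k + 2)*factorial(k + 4)/(2*2**k) matches t_k.
s_(n+1) = -2**(-n - 1)*n*factorial(n + 5) and s_(1) = 0, so S(n) = -2**(-n - 1)*n*factorial(n + 5).

S(n) = - 2^{- n - 1} n \left(n + 5\right)!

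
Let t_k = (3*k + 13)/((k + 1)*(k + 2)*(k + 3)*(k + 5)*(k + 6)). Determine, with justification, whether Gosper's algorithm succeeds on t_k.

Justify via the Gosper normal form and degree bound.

Yes. s_k = k*(k**2 + 8*k + 17)/(10*(k**3 + 8*k**2 + 17*k + 10)).

Ratio r(k) = (k + 1)*(k + 5)*(3*k + 16)/((k + 4)*(k + 7)*(3*k + 13)).
So A=k + 1 and B=k + 7, with C=k**2 + 25*k/3 + 52/3.
Set up (k + 1)·f(k+1) − (k + 6)·f(k) − (k**2 + 25*k/3 + 52/3) = 0.
d = 5 from the (1,1,2) case.
Match coefficients ⇒ f(k) = k*(k + 3)*(k + 4)*(k**2 + 8*k + 17)/30.
Get s_k = R·t_k = k*(k**2 + 8*k + 17)/(10*(k**3 + 8*k**2 + 17*k + 10)) with R(k) = B(k−1)f(k)/C(k) = k*(k + 3)*(k + 6)*(k**2 + 8*k + 17)/(10*(3*k + 13)).
Δs = (3*k + 13)/(k**5 + 17*k**4 + 107*k**3 + 307*k**2 + 396*k + 180), as required.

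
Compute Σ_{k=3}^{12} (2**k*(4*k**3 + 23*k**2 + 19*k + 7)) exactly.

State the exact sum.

Ratio r(k) = 2*(4*k**3 + 35*k**2 + 77*k + 53)/(4*k**3 + 23*k**2 + 19*k + 7).
So A=2 and B=1, with C=k**3 + 23*k**2/4 + 19*k/4 + 7/4.
Need (2)·f(k+1) − (1)·f(k) = k**3 + 23*k**2/4 + 19*k/4 + 7/4.
deg f ≤ 3 (via 0,0,3).
Solve for f: f(k) = (4*k**3 - k**2 - k + 3)/4 (degree 3 ≤ 3).
Certificate R = B(k−1)f/C = (4*k**3 - k**2 - k + 3)/(4*k**3 + 23*k**2 + 19*k + 7) gives s_k = 2**k*(4*k**3 - k**2 - k + 3).
s_(k+1) − s_k = 2**k*(4*k**3 + 23*k**2 + 19*k + 7) = t_k.
Evaluate s at k=13 and k=3: 70524928 and 792; difference 70524136.

Σ = 70524136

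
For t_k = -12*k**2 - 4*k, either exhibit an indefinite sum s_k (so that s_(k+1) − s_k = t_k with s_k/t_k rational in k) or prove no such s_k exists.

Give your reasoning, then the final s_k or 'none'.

Step 1: r(k) = (k + 3*(k + 1)**2 + 1)/(k*(3*k + 1)).
So A=1 and B=1, with C=k**2 + k/3.
f must satisfy (1)·f(k+1) − (1)·f(k) = k**2 + k/3.
Degrees (0,0,2) ⇒ d ≤ 3.
Coefficient equations give f(k) = k**2*(k - 1)/3.
So s_k = (B(k−1)f/C)·t_k = (k*(k - 1)/(3*k + 1))·t_k = 4*k**2*(1 - k).
Δs = 4*k*(-3*k - 1), as required.

s_k = 4*k**2*(1 - k)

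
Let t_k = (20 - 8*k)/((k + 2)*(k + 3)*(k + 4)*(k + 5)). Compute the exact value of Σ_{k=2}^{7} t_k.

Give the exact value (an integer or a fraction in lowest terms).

Ratio r(k) = (k + 2)*(2*k - 3)/((k + 6)*(2*k - 5)).
Factor: A=k + 2; B=k + 6; C=k - 5/2.
Solve (k + 2)·f(k+1) − (k + 5)·f(k) = k - 5/2.
Bound: deg f ≤ 3.
A polynomial solution: f(k) = -k*(k**2 + 9*k + 50)/48.
Then R = B(k−1)f/C = -k*(k + 5)*(k**2 + 9*k + 50)/(24*(2*k - 5)), so s_k = R(k)·t_k = k*(k**2 + 9*k + 50)/(6*(k + 2)*(k + 3)*(k + 4)).
s_(k+1) − s_k = 4*(5 - 2*k)/(k**4 + 14*k**3 + 71*k**2 + 154*k + 120) = t_k.
Σ_(k=2)^(7) t_k = s_(8) − s_(2) = 31/165 − (1/5) = -2/165.

Σ = -2/165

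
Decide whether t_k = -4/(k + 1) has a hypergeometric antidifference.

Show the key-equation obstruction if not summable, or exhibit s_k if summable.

No — t_k has no hypergeometric antidifference.

t_(k+1)/t_k = (k + 1)/(k + 2).
Gosper form: A/B · C(k+1)/C(k) with A=k + 1, B=k + 2, C=1.
Solve (k + 1)·f(k+1) − (k + 1)·f(k) = 1.
deg f ≤ 0 (via 1,1,0).
Generic f = c0 gives residual -1; -1 = 0 cannot hold, so t_k is not Gosper-summable.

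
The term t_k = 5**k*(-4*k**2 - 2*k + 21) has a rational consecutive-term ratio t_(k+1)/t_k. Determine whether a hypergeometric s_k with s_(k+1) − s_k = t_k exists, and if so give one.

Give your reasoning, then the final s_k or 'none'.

Ratio r(k) = 5*(4*k**2 + 10*k - 15)/(4*k**2 + 2*k - 21).
Normal form (A,B,C) = (5, 1, k**2 + k/2 - 21/4).
Need (5)·f(k+1) − (1)·f(k) = k**2 + k/2 - 21/4.
Degrees (0,0,2) ⇒ d ≤ 2.
A polynomial solution: f(k) = (k**2 - 2*k - 4)/4.
Then R = B(k−1)f/C = (k**2 - 2*k - 4)/(4*k**2 + 2*k - 21), so s_k = R(k)·t_k = 5**k*(-k**2 + 2*k + 4).
Check: Δs_k = 5**k*(-4*k**2 - 2*k + 21). ✓

s_k = 5**k*(-k**2 + 2*k + 4)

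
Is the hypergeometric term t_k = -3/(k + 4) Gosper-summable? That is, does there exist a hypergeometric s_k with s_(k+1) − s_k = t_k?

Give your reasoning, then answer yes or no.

No — the linear system for f has no solution.

Ratio r(k) = (k + 4)/(k + 5).
Normal form (A,B,C) = (k + 4, k + 5, 1).
f must satisfy (k + 4)·f(k+1) − (k + 4)·f(k) = 1.
Degrees (1,1,0) ⇒ d ≤ 0.
Generic f = c0 gives residual -1; -1 = 0 cannot hold, so t_k is not Gosper-summable.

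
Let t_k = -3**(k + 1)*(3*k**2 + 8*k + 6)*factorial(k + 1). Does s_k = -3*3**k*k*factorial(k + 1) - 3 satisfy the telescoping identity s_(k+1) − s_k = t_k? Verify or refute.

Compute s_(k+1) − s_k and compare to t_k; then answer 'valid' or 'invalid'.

s_(k+1) = -3*3**(k + 1)*(k + 1)*factorial(k + 2) - 3
s_(k+1) − s_k = -3**(k + 1)*(3*k**2 + 8*k + 6)*factorial(k + 1)
(s_(k+1) − s_k) − t_k = 0

Valid — Δs_k = t_k.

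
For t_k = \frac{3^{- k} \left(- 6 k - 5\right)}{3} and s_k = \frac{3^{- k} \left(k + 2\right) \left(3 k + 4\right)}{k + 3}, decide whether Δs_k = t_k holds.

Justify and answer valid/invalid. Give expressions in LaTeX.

s_(k+1) = (k + 3)*(3*k + 7)/(3*3**k*(k + 4))
s_(k+1) − s_k = (-6*k**3 - 41*k**2 - 75*k - 33)/(3*3**k*(k**2 + 7*k + 12))
(s_(k+1) − s_k) − t_k = (6*k**2 + 32*k + 27)/(3*3**k*(k**2 + 7*k + 12))

Invalid: residual \frac{3^{- k} \left(6 k^{2} + 32 k + 27\right)}{3 \left(k^{2} + 7 k + 12\right)} ≠ 0.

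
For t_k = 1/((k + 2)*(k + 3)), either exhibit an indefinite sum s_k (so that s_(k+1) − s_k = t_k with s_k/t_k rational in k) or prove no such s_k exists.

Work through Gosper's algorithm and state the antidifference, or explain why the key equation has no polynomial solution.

The ratio is (k + 2)/(k + 4).
A = k + 2, B = k + 4, C = 1.
Key eq: (k + 2)·f(k+1) = (k + 3)·f(k) + (1).
Degrees (1,1,0) ⇒ d ≤ 1.
A polynomial solution: f(k) = k/2.
So s_k = (B(k−1)f/C)·t_k = (k*(k + 3)/2)·t_k = k/(2*(k + 2)).
Δs = 1/(k**2 + 5*k + 6), as required.

s_k = k/(2*(k + 2))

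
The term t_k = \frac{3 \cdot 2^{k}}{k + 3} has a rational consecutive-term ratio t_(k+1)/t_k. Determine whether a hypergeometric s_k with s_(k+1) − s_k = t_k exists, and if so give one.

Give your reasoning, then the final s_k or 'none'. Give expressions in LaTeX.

none (Gosper's algorithm certifies no s_k)

Ratio r(k) = 2*(k + 3)/(k + 4).
Factor: A=2*k + 6; B=k + 4; C=1.
Set up (2*k + 6)·f(k+1) − (k + 3)·f(k) − (1) = 0.
d = -1 from the (1,1,0) case.
d = -1 < 0 ⇒ no nonzero polynomial f; not summable.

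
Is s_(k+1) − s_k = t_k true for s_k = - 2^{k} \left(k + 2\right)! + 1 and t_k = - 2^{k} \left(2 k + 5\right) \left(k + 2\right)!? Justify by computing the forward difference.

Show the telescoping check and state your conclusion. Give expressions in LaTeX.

s_(k+1) = -2**(k + 1)*factorial(k + 3) + 1
s_(k+1) − s_k = -2**k*(2*k + 5)*factorial(k + 2)
(s_(k+1) − s_k) − t_k = 0

valid; difference matches t_k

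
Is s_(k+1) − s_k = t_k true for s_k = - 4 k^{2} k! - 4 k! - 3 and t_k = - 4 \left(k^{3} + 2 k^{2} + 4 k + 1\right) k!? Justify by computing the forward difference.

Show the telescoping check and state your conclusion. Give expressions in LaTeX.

s_(k+1) = -4*k**3*factorial(k) - 12*k**2*factorial(k) - 16*k*factorial(k) - 8*factorial(k) - 3
s_(k+1) − s_k = -4*(k**3 + 2*k**2 + 4*k + 1)*factorial(k)
(s_(k+1) − s_k) − t_k = 0

Valid: the claim telescopes to t_k.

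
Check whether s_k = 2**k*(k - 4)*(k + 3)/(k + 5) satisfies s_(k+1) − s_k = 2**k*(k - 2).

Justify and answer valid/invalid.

s_(k+1) = 2**(k + 1)*(k - 3)*(k + 4)/(k + 6)
s_(k+1) − s_k = 2**k*(k**3 + 7*k**2 + 4*k - 48)/(k**2 + 11*k + 30)
(s_(k+1) − s_k) − t_k = 2**(k + 1)*(-k**2 - 2*k + 6)/(k**2 + 11*k + 30)

Invalid: residual 2**(k + 1)*(-k**2 - 2*k + 6)/(k**2 + 11*k + 30) ≠ 0.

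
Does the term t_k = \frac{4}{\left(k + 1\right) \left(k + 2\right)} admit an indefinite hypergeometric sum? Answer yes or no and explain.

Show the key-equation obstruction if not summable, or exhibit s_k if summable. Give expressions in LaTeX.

Yes. s_k = \frac{4 k}{k + 1}.

t_(k+1)/t_k = (k + 1)/(k + 3).
Factor: A=k + 1; B=k + 3; C=1.
Need (k + 1)·f(k+1) − (k + 2)·f(k) = 1.
Degrees (1,1,0) ⇒ d ≤ 1.
Solve for f: f(k) = k (degree 1 ≤ 1).
Then R = B(k−1)f/C = k*(k + 2), so s_k = R(k)·t_k = 4*k/(k + 1).
Δs = 4/(k**2 + 3*k + 2), as required.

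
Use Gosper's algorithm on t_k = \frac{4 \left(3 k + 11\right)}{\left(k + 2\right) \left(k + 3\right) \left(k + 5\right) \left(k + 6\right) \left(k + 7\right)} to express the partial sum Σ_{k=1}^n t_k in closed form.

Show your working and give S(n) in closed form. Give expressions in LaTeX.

S(n) = \frac{2 n \left(n^{2} + 16 n + 81\right)}{63 \left(n^{3} + 16 n^{2} + 81 n + 126\right)}

The ratio is (k + 2)*(k + 5)*(3*k + 14)/((k + 4)*(k + 8)*(3*k + 11)).
So A=k + 2 and B=k + 8, with C=k**2 + 23*k/3 + 44/3.
f must satisfy (k + 2)·f(k+1) − (k + 7)·f(k) = k**2 + 23*k/3 + 44/3.
Bound: deg f ≤ 5.
Match coefficients ⇒ f(k) = k*(k + 3)*(k + 4)*(k**2 + 13*k + 52)/180.
Certificate R = B(k−1)f/C = k*(k + 3)*(k + 7)*(k**2 + 13*k + 52)/(60*(3*k + 11)) gives s_k = k*(k**2 + 13*k + 52)/(15*(k**3 + 13*k**2 + 52*k + 60)).
Check: Δs_k = 4*(3*k + 11)/(k**5 + 23*k**4 + 203*k**3 + 853*k**2 + 1692*k + 1260). ✓
s_(n+1) = (n**3 + 16*n**2 + 81*n + 66)/(15*(n**3 + 16*n**2 + 81*n + 126)) and s_(1) = 11/315, so S(n) = 2*n*(n**2 + 16*n + 81)/(63*(n**3 + 16*n**2 + 81*n + 126)).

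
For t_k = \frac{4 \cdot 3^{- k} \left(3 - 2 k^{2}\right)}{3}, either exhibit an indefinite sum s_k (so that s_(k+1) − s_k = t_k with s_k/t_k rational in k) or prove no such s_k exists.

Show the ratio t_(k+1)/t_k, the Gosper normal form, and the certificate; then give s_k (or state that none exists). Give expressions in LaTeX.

s_k = 2 \cdot 3^{- k} \left(2 k^{2} + 2 k - 1\right)

The ratio is (2*(k + 1)**2 - 3)/(3*(2*k**2 - 3)).
Normal form (A,B,C) = (1/3, 1, k**2 - 3/2).
Solve (1/3)·f(k+1) − (1)·f(k) = k**2 - 3/2.
deg f ≤ 2 (via 0,0,2).
A polynomial solution: f(k) = -3*(2*k**2 + 2*k - 1)/4.
Then R = B(k−1)f/C = -3*(2*k**2 + 2*k - 1)/(2*(2*k**2 - 3)), so s_k = R(k)·t_k = 2*(2*k**2 + 2*k - 1)/3**k.
Verify: 4*(3 - 2*k**2)/(3*3**k) matches t_k.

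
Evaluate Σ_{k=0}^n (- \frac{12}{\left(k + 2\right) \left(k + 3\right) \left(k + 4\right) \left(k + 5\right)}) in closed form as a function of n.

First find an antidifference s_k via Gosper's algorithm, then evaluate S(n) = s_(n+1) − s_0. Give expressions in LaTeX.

S(n) = \frac{- n^{3} - 12 n^{2} - 47 n - 36}{6 \left(n^{3} + 12 n^{2} + 47 n + 60\right)}

Compute t_(k+1)/t_k: get (k + 2)/(k + 6).
Take A(k)=k + 2, B(k)=k + 6, C(k)=1.
Solve (k + 2)·f(k+1) − (k + 5)·f(k) = 1.
Bound: deg f ≤ 3.
Solving with deg f ≤ 3: f(k) = k*(k**2 + 9*k + 26)/72.
Get s_k = R·t_k = k*(-k**2 - 9*k - 26)/(6*(k + 2)*(k + 3)*(k + 4)) with R(k) = B(k−1)f(k)/C(k) = k*(k + 5)*(k**2 + 9*k + 26)/72.
Δs = -12/(k**4 + 14*k**3 + 71*k**2 + 154*k + 120), as required.
Σ_(k=0)^n t_k = s_(n+1) − s_(0) = ((-n**3 - 12*n**2 - 47*n - 36)/(6*(n**3 + 12*n**2 + 47*n + 60))) − (0), i.e. (-n**3 - 12*n**2 - 47*n - 36)/(6*(n**3 + 12*n**2 + 47*n + 60)).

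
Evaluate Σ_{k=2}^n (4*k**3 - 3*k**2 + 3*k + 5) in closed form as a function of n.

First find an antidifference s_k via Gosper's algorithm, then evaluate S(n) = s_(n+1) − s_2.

S(n) = n**4 + n**3 + n**2 + 6*n - 9

Compute t_(k+1)/t_k: get (4*k**3 + 9*k**2 + 9*k + 9)/(4*k**3 - 3*k**2 + 3*k + 5).
A = 1, B = 1, C = k**3 - 3*k**2/4 + 3*k/4 + 5/4.
Solve (1)·f(k+1) − (1)·f(k) = k**3 - 3*k**2/4 + 3*k/4 + 5/4.
deg f ≤ 4 (via 0,0,3).
Solving with deg f ≤ 4: f(k) = k*(k**3 - 3*k**2 + 4*k + 3)/4.
Certificate R = B(k−1)f/C = k*(k**3 - 3*k**2 + 4*k + 3)/(4*k**3 - 3*k**2 + 3*k + 5) gives s_k = k*(k**3 - 3*k**2 + 4*k + 3).
Verify: 4*k**3 - 3*k**2 + 3*k + 5 matches t_k.
Σ_(k=2)^n t_k = s_(n+1) − s_(2) = (n**4 + n**3 + n**2 + 6*n + 5) − (14), i.e. n**4 + n**3 + n**2 + 6*n - 9.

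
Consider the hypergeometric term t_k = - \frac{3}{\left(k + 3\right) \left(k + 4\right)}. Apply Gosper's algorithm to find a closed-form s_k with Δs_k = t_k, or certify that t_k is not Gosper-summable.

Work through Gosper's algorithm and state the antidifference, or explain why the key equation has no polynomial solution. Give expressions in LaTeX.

Step 1: r(k) = (k + 3)/(k + 5).
A = k + 3, B = k + 5, C = 1.
Key eq: (k + 3)·f(k+1) = (k + 4)·f(k) + (1).
deg f ≤ 1 (via 1,1,0).
Solve for f: f(k) = k/3 (degree 1 ≤ 1).
Then R = B(k−1)f/C = k*(k + 4)/3, so s_k = R(k)·t_k = -k/(k + 3).
Check: Δs_k = -3/(k**2 + 7*k + 12). ✓

s_k = - \frac{k}{k + 3}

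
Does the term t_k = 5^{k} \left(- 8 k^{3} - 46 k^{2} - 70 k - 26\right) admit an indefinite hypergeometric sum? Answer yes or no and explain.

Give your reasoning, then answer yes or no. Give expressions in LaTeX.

r(k) = 5*(4*k**3 + 35*k**2 + 93*k + 75)/(4*k**3 + 23*k**2 + 35*k + 13) after simplifying.
So A=5 and B=1, with C=k**3 + 23*k**2/4 + 35*k/4 + 13/4.
Key eq: (5)·f(k+1) = (1)·f(k) + (k**3 + 23*k**2/4 + 35*k/4 + 13/4).
Degrees (0,0,3) ⇒ d ≤ 3.
A polynomial solution: f(k) = (2*k**3 + 4*k**2 - 1)/8.
R(k) = B(k−1)·f(k)/C(k) = (2*k**3 + 4*k**2 - 1)/(2*(4*k**3 + 23*k**2 + 35*k + 13)); s_k = R·t_k = 5**k*(-2*k**3 - 4*k**2 + 1).
Δs = 5**k*(-8*k**3 - 46*k**2 - 70*k - 26), as required.

Yes. s_k = 5^{k} \left(- 2 k^{3} - 4 k^{2} + 1\right).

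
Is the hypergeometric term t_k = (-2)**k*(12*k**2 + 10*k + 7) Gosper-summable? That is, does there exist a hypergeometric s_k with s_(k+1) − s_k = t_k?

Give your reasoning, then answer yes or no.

t_(k+1)/t_k = 2*(-12*k**2 - 34*k - 29)/(12*k**2 + 10*k + 7).
So A=-2 and B=1, with C=k**2 + 5*k/6 + 7/12.
Key eq: (-2)·f(k+1) = (1)·f(k) + (k**2 + 5*k/6 + 7/12).
From deg A=0, deg B=0, deg C=2: d=2.
Coefficient equations give f(k) = -(4*k**2 - 2*k + 1)/12.
Certificate R = B(k−1)f/C = -(4*k**2 - 2*k + 1)/(12*k**2 + 10*k + 7) gives s_k = (-2)**k*(-4*k**2 + 2*k - 1).
Δs = (-2)**k*(12*k**2 + 10*k + 7), as required.

Yes. s_k = (-2)**k*(-4*k**2 + 2*k - 1).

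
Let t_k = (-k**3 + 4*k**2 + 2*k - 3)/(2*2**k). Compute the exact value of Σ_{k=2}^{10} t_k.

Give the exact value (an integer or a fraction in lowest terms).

t_(k+1)/t_k = (k**3 - k**2 - 7*k - 2)/(2*(k**3 - 4*k**2 - 2*k + 3)).
Normal form (A,B,C) = (1/2, 1, k**3 - 4*k**2 - 2*k + 3).
Key eq: (1/2)·f(k+1) = (1)·f(k) + (k**3 - 4*k**2 - 2*k + 3).
Degrees (0,0,3) ⇒ d ≤ 3.
A polynomial solution: f(k) = -2*(k**3 - k**2 - k + 2).
So s_k = (B(k−1)f/C)·t_k = (-2*(k**3 - k**2 - k + 2)/((k + 1)*(k**2 - 5*k + 3)))·t_k = (k**3 - k**2 - k + 2)/2**k.
Δs = (-k**3 + 4*k**2 + 2*k - 3)/(2*2**k), as required.
Evaluate s at k=11 and k=2: 1201/2048 and 1; difference -847/2048.

Σ = -847/2048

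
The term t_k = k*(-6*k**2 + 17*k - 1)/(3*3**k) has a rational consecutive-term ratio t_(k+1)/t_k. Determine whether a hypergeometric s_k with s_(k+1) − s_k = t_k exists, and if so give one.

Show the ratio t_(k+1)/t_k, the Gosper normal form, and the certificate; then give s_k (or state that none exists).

s_k = k*(3*k**2 - 4*k + 1)/3**k

Ratio r(k) = (6*k**3 + k**2 - 15*k - 10)/(3*k*(6*k**2 - 17*k + 1)).
Gosper form: A/B · C(k+1)/C(k) with A=1/3, B=1, C=k**3 - 17*k**2/6 + k/6.
Set up (1/3)·f(k+1) − (1)·f(k) − (k**3 - 17*k**2/6 + k/6) = 0.
From deg A=0, deg B=0, deg C=3: d=3.
Solve for f: f(k) = -k*(k - 1)*(3*k - 1)/2 (degree 3 ≤ 3).
Get s_k = R·t_k = k*(3*k**2 - 4*k + 1)/3**k with R(k) = B(k−1)f(k)/C(k) = -3*(k - 1)*(3*k - 1)/(6*k**2 - 17*k + 1).
s_(k+1) − s_k = k*(-6*k**2 + 17*k - 1)/(3*3**k) = t_k.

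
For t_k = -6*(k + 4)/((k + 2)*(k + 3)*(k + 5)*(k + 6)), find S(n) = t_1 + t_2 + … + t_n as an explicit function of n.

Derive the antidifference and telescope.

r(k) = (k + 2)*(k + 5)**2/((k + 4)**2*(k + 7)) after simplifying.
A = k + 2, B = k + 7, C = k**2 + 8*k + 16.
Need (k + 2)·f(k+1) − (k + 6)·f(k) = k**2 + 8*k + 16.
Bound: deg f ≤ 4.
Match coefficients ⇒ f(k) = k*(k + 3)*(k + 4)*(k + 7)/20.
Certificate R = B(k−1)f/C = k*(k + 3)*(k + 6)*(k + 7)/(20*(k + 4)) gives s_k = 3*k*(-k - 7)/(10*(k**2 + 7*k + 10)).
Verify: 6*(-k - 4)/(k**4 + 16*k**3 + 91*k**2 + 216*k + 180) matches t_k.
Σ_(k=1)^n t_k = s_(n+1) − s_(1) = (3*(-n**2 - 9*n - 8)/(10*(n**2 + 9*n + 18))) − (-2/15), i.e. n*(-n - 9)/(6*(n**2 + 9*n + 18)).

S(n) = n*(-n - 9)/(6*(n**2 + 9*n + 18))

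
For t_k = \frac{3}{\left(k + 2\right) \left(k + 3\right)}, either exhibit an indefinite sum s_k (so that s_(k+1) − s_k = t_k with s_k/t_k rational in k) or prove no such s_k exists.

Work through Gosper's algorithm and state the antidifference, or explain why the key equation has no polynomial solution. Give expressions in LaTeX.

The ratio is (k + 2)/(k + 4).
Gosper form: A/B · C(k+1)/C(k) with A=k + 2, B=k + 4, C=1.
Solve (k + 2)·f(k+1) − (k + 3)·f(k) = 1.
d = 1 from the (1,1,0) case.
Solve for f: f(k) = k/2 (degree 1 ≤ 1).
Then R = B(k−1)f/C = k*(k + 3)/2, so s_k = R(k)·t_k = 3*k/(2*(k + 2)).
Check: Δs_k = 3/(k**2 + 5*k + 6). ✓

s_k = \frac{3 k}{2 \left(k + 2\right)}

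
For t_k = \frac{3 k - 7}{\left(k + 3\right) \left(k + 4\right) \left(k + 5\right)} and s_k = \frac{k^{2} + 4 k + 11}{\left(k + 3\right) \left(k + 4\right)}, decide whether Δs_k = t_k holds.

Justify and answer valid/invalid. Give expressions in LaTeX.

s_(k+1) = (4*k + (k + 1)**2 + 15)/((k + 4)*(k + 5))
s_(k+1) − s_k = (3*k - 7)/(k**3 + 12*k**2 + 47*k + 60)
(s_(k+1) − s_k) − t_k = 0

Valid: the claim telescopes to t_k.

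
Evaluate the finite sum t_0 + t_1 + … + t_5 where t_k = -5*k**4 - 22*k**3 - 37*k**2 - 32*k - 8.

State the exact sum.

Σ = -12408

Step 1: r(k) = (5*k**4 + 42*k**3 + 133*k**2 + 192*k + 104)/(5*k**4 + 22*k**3 + 37*k**2 + 32*k + 8).
Factor: A=1; B=1; C=k**4 + 22*k**3/5 + 37*k**2/5 + 32*k/5 + 8/5.
Solve (1)·f(k+1) − (1)·f(k) = k**4 + 22*k**3/5 + 37*k**2/5 + 32*k/5 + 8/5.
Degrees (0,0,4) ⇒ d ≤ 5.
A polynomial solution: f(k) = k*(k**2 + k + 2)*(k**2 + 2*k - 1)/5.
R(k) = B(k−1)·f(k)/C(k) = k*(k**2 + k + 2)*(k**2 + 2*k - 1)/(5*k**4 + 22*k**3 + 37*k**2 + 32*k + 8); s_k = R·t_k = k*(-k**4 - 3*k**3 - 3*k**2 - 3*k + 2).
Verify: -5*k**4 - 22*k**3 - 37*k**2 - 32*k - 8 matches t_k.
Evaluate s at k=6 and k=0: -12408 and 0; difference -12408.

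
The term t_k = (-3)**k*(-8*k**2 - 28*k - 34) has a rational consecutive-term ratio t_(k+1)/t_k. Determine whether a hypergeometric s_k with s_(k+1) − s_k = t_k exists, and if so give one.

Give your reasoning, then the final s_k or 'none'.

r(k) = 3*(-4*k**2 - 22*k - 35)/(4*k**2 + 14*k + 17) after simplifying.
A = -3, B = 1, C = k**2 + 7*k/2 + 17/4.
Key eq: (-3)·f(k+1) = (1)·f(k) + (k**2 + 7*k/2 + 17/4).
Bound: deg f ≤ 2.
Solving with deg f ≤ 2: f(k) = -(k**2 + 2*k + 2)/4.
Certificate R = B(k−1)f/C = -(k**2 + 2*k + 2)/(4*k**2 + 14*k + 17) gives s_k = 2*(-3)**k*(k**2 + 2*k + 2).
Verify: (-3)**k*(-8*k**2 - 28*k - 34) matches t_k.

s_k = 2*(-3)**k*(k**2 + 2*k + 2)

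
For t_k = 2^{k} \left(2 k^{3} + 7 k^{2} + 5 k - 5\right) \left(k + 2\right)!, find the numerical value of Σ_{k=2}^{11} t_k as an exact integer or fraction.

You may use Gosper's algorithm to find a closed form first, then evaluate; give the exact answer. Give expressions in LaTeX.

Σ = 46777778778931104

r(k) = 2*(2*k**4 + 19*k**3 + 64*k**2 + 84*k + 27)/(2*k**3 + 7*k**2 + 5*k - 5) after simplifying.
Normal form (A,B,C) = (2*k + 6, 1, k**3 + 7*k**2/2 + 5*k/2 - 5/2).
Solve (2*k + 6)·f(k+1) − (1)·f(k) = k**3 + 7*k**2/2 + 5*k/2 - 5/2.
d = 2 from the (1,0,3) case.
Solve for f: f(k) = (k**2 - k - 1)/2 (degree 2 ≤ 2).
Get s_k = R·t_k = 2**k*(k**2 - k - 1)*factorial(k + 2) with R(k) = B(k−1)f(k)/C(k) = (k**2 - k - 1)/(2*k**3 + 7*k**2 + 5*k - 5).
s_(k+1) − s_k = 2**k*(2*k**3 + 7*k**2 + 5*k - 5)*factorial(k + 2) = t_k.
Telescoping: Σ = s_(12) − s_(2) = 46777778778931200 − (96) = 46777778778931104.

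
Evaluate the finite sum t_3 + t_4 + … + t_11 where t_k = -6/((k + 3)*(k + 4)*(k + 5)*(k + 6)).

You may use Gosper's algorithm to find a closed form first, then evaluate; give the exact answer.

Σ = -13/2380

t_(k+1)/t_k = (k + 3)/(k + 7).
Take A(k)=k + 3, B(k)=k + 7, C(k)=1.
Set up (k + 3)·f(k+1) − (k + 6)·f(k) − (1) = 0.
From deg A=1, deg B=1, deg C=0: d=3.
Coefficient equations give f(k) = k*(k**2 + 12*k + 47)/180.
Certificate R = B(k−1)f/C = k*(k + 6)*(k**2 + 12*k + 47)/180 gives s_k = k*(-k**2 - 12*k - 47)/(30*(k + 3)*(k + 4)*(k + 5)).
Δs = -6/(k**4 + 18*k**3 + 119*k**2 + 342*k + 360), as required.
Evaluate s at k=12 and k=3: -67/2040 and -23/840; difference -13/2380.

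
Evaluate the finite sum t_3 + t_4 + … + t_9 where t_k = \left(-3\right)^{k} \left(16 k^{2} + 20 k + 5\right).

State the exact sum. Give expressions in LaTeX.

The ratio is 3*(-16*k**2 - 52*k - 41)/(16*k**2 + 20*k + 5).
Factor: A=-3; B=1; C=k**2 + 5*k/4 + 5/16.
Key eq: (-3)·f(k+1) = (1)·f(k) + (k**2 + 5*k/4 + 5/16).
From deg A=0, deg B=0, deg C=2: d=2.
Coefficient equations give f(k) = -(4*k**2 - k - 1)/16.
Then R = B(k−1)f/C = -(4*k**2 - k - 1)/(16*k**2 + 20*k + 5), so s_k = R(k)·t_k = (-3)**k*(-4*k**2 + k + 1).
Verify: (-3)**k*(16*k**2 + 20*k + 5) matches t_k.
Telescoping: Σ = s_(10) − s_(3) = -22970061 − (864) = -22970925.

Σ = -22970925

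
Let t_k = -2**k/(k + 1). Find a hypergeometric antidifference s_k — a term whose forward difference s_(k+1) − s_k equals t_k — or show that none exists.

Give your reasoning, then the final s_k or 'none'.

t_(k+1)/t_k = 2*(k + 1)/(k + 2).
Take A(k)=2*k + 2, B(k)=k + 2, C(k)=1.
Set up (2*k + 2)·f(k+1) − (k + 1)·f(k) − (1) = 0.
d = -1 from the (1,1,0) case.
Bound -1 < 0, so the key equation has no polynomial solution.

none (Gosper's algorithm certifies no s_k)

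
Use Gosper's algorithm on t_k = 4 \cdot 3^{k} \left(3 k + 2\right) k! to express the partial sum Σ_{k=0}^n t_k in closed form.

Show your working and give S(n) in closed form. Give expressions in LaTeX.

S(n) = 12 \cdot 3^{n} \left(n + 1\right)! - 4

t_(k+1)/t_k = 3*(k + 1)*(3*k + 5)/(3*k + 2).
Gosper form: A/B · C(k+1)/C(k) with A=3*k + 3, B=1, C=k + 2/3.
Solve (3*k + 3)·f(k+1) − (1)·f(k) = k + 2/3.
deg f ≤ 0 (via 1,0,1).
A polynomial solution: f(k) = 1/3.
Certificate R = B(k−1)f/C = 1/(3*k + 2) gives s_k = 4*3**k*factorial(k).
Check: Δs_k = 4*3**k*(3*k + 2)*factorial(k). ✓
s_(n+1) = 12*3**n*factorial(n + 1) and s_(0) = 4, so S(n) = 12*3**n*factorial(n + 1) - 4.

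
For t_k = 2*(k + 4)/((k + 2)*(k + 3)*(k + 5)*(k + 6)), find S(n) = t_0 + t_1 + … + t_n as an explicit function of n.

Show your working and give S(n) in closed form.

Ratio r(k) = (k + 2)*(k + 5)**2/((k + 4)**2*(k + 7)).
Normal form (A,B,C) = (k + 2, k + 7, k**2 + 8*k + 16).
Set up (k + 2)·f(k+1) − (k + 6)·f(k) − (k**2 + 8*k + 16) = 0.
From deg A=1, deg B=1, deg C=2: d=4.
A polynomial solution: f(k) = k*(k + 3)*(k + 4)*(k + 7)/20.
So s_k = (B(k−1)f/C)·t_k = (k*(k + 3)*(k + 6)*(k + 7)/(20*(k + 4)))·t_k = k*(k + 7)/(10*(k**2 + 7*k + 10)).
Verify: 2*(k + 4)/(k**4 + 16*k**3 + 91*k**2 + 216*k + 180) matches t_k.
Telescope: S(n) = s_(n+1) − s_(0) = (n**2 + 9*n + 8)/(10*(n**2 + 9*n + 18)) − (0) = (n**2 + 9*n + 8)/(10*(n**2 + 9*n + 18)).

S(n) = (n**2 + 9*n + 8)/(10*(n**2 + 9*n + 18))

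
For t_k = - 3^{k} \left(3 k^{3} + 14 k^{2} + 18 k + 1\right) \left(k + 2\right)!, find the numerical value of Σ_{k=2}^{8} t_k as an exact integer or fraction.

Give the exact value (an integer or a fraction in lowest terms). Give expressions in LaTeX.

Compute t_(k+1)/t_k: get 3*(3*k**4 + 32*k**3 + 124*k**2 + 201*k + 108)/(3*k**3 + 14*k**2 + 18*k + 1).
A = 3*k + 9, B = 1, C = k**3 + 14*k**2/3 + 6*k + 1/3.
f must satisfy (3*k + 9)·f(k+1) − (1)·f(k) = k**3 + 14*k**2/3 + 6*k + 1/3.
deg f ≤ 2 (via 1,0,3).
A polynomial solution: f(k) = (k - 1)*(k + 1)/3.
Then R = B(k−1)f/C = (k - 1)*(k + 1)/(3*k**3 + 14*k**2 + 18*k + 1), so s_k = R(k)·t_k = -3**k*(k - 1)*(k + 1)*factorial(k + 2).
s_(k+1) − s_k = -3**k*(3*k**3 + 14*k**2 + 18*k + 1)*factorial(k + 2) = t_k.
Evaluate s at k=9 and k=2: -62854589952000 and -648; difference -62854589951352.

Σ = -62854589951352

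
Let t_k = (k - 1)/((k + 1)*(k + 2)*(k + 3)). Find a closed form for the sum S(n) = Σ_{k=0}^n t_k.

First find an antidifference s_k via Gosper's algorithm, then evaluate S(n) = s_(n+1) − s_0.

Compute t_(k+1)/t_k: get k*(k + 1)/((k - 1)*(k + 4)).
A = k + 1, B = k + 4, C = k - 1.
Solve (k + 1)·f(k+1) − (k + 3)·f(k) = k - 1.
Bound: deg f ≤ 2.
Solving with deg f ≤ 2: f(k) = -k.
R(k) = B(k−1)·f(k)/C(k) = -k*(k + 3)/(k - 1); s_k = R·t_k = -k/((k + 1)*(k + 2)).
s_(k+1) − s_k = (k - 1)/(k**3 + 6*k**2 + 11*k + 6) = t_k.
s_(n+1) = (-n - 1)/(n**2 + 5*n + 6) and s_(0) = 0, so S(n) = (-n - 1)/(n**2 + 5*n + 6).

S(n) = (-n - 1)/(n**2 + 5*n + 6)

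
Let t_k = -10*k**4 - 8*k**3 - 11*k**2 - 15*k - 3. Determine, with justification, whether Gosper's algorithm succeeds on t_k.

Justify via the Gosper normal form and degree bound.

Yes. s_k = k*(-2*k**4 + 3*k**3 - 3*k**2 - 4*k + 3).

Ratio r(k) = (10*k**4 + 48*k**3 + 95*k**2 + 101*k + 47)/(10*k**4 + 8*k**3 + 11*k**2 + 15*k + 3).
Factor: A=1; B=1; C=k**4 + 4*k**3/5 + 11*k**2/10 + 3*k/2 + 3/10.
Solve (1)·f(k+1) − (1)·f(k) = k**4 + 4*k**3/5 + 11*k**2/10 + 3*k/2 + 3/10.
deg f ≤ 5 (via 0,0,4).
A polynomial solution: f(k) = k*(2*k**4 - 3*k**3 + 3*k**2 + 4*k - 3)/10.
Certificate R = B(k−1)f/C = k*(2*k**4 - 3*k**3 + 3*k**2 + 4*k - 3)/(10*k**4 + 8*k**3 + 11*k**2 + 15*k + 3) gives s_k = k*(-2*k**4 + 3*k**3 - 3*k**2 - 4*k + 3).
Verify: -10*k**4 - 8*k**3 - 11*k**2 - 15*k - 3 matches t_k.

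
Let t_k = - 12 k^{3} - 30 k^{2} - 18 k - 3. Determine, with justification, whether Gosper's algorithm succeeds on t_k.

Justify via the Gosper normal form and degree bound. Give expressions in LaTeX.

Yes. s_k = k \left(- 3 k^{3} - 4 k^{2} + 3 k + 1\right).

t_(k+1)/t_k = (4*k**3 + 22*k**2 + 38*k + 21)/(4*k**3 + 10*k**2 + 6*k + 1).
Factor: A=1; B=1; C=k**3 + 5*k**2/2 + 3*k/2 + 1/4.
Need (1)·f(k+1) − (1)·f(k) = k**3 + 5*k**2/2 + 3*k/2 + 1/4.
Degrees (0,0,3) ⇒ d ≤ 4.
Coefficient equations give f(k) = k*(3*k**3 + 4*k**2 - 3*k - 1)/12.
So s_k = (B(k−1)f/C)·t_k = (k*(3*k**3 + 4*k**2 - 3*k - 1)/(3*(2*k + 1)*(2*k**2 + 4*k + 1)))·t_k = k*(-3*k**3 - 4*k**2 + 3*k + 1).
Check: Δs_k = -12*k**3 - 30*k**2 - 18*k - 3. ✓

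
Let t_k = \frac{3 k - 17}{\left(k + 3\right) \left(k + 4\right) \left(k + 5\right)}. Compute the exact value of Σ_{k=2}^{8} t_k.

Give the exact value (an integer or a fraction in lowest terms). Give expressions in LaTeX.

Compute t_(k+1)/t_k: get (k + 3)*(3*k - 14)/((k + 6)*(3*k - 17)).
So A=k + 3 and B=k + 6, with C=k - 17/3.
Key eq: (k + 3)·f(k+1) = (k + 5)·f(k) + (k - 17/3).
From deg A=1, deg B=1, deg C=1: d=2.
A polynomial solution: f(k) = -k*(k + 16)/9.
R(k) = B(k−1)·f(k)/C(k) = -k*(k + 5)*(k + 16)/(3*(3*k - 17)); s_k = R·t_k = k*(-k - 16)/(3*(k + 3)*(k + 4)).
Δs = (3*k - 17)/(k**3 + 12*k**2 + 47*k + 60), as required.
Σ_(k=2)^(8) t_k = s_(9) − s_(2) = -25/52 − (-2/5) = -21/260.

Σ = -21/260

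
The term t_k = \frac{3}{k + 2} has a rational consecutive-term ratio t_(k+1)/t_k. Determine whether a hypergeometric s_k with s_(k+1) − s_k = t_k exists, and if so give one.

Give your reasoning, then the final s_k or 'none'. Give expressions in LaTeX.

t_(k+1)/t_k = (k + 2)/(k + 3).
Gosper form: A/B · C(k+1)/C(k) with A=k + 2, B=k + 3, C=1.
Key eq: (k + 2)·f(k+1) = (k + 2)·f(k) + (1).
Degrees (1,1,0) ⇒ d ≤ 0.
Generic f = c0 gives residual -1; -1 = 0 cannot hold, so t_k is not Gosper-summable.

none (Gosper's algorithm certifies no s_k)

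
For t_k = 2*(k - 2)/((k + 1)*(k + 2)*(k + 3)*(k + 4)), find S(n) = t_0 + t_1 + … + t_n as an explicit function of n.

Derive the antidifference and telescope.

Ratio r(k) = (k - 1)*(k + 1)/((k - 2)*(k + 5)).
Factor: A=k + 1; B=k + 5; C=k - 2.
Set up (k + 1)·f(k+1) − (k + 4)·f(k) − (k - 2) = 0.
deg f ≤ 3 (via 1,1,1).
A polynomial solution: f(k) = -k*(k**2 + 6*k + 17)/12.
Then R = B(k−1)f/C = -k*(k + 4)*(k**2 + 6*k + 17)/(12*(k - 2)), so s_k = R(k)·t_k = k*(-k**2 - 6*k - 17)/(6*(k + 1)*(k + 2)*(k + 3)).
Check: Δs_k = 2*(k - 2)/(k**4 + 10*k**3 + 35*k**2 + 50*k + 24). ✓
Σ_(k=0)^n t_k = s_(n+1) − s_(0) = ((-n**3 - 9*n**2 - 32*n - 24)/(6*(n**3 + 9*n**2 + 26*n + 24))) − (0), i.e. (-n**3 - 9*n**2 - 32*n - 24)/(6*(n**3 + 9*n**2 + 26*n + 24)).

S(n) = (-n**3 - 9*n**2 - 32*n - 24)/(6*(n**3 + 9*n**2 + 26*n + 24))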